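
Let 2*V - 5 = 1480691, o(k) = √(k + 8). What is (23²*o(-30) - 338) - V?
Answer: -740686 + 529*I*√22 ≈ -7.4069e+5 + 2481.2*I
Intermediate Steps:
o(k) = √(8 + k)
V = 740348 (V = 5/2 + (½)*1480691 = 5/2 + 1480691/2 = 740348)
(23²*o(-30) - 338) - V = (23²*√(8 - 30) - 338) - 1*740348 = (529*√(-22) - 338) - 740348 = (529*(I*√22) - 338) - 740348 = (529*I*√22 - 338) - 740348 = (-338 + 529*I*√22) - 740348 = -740686 + 529*I*√22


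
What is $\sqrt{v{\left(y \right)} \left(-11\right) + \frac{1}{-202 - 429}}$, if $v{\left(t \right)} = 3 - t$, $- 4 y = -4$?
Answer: $\frac{i \sqrt{8760173}}{631} \approx 4.6906 i$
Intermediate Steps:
$y = 1$ ($y = \left(- \frac{1}{4}\right) \left(-4\right) = 1$)
$\sqrt{v{\left(y \right)} \left(-11\right) + \frac{1}{-202 - 429}} = \sqrt{\left(3 - 1\right) \left(-11\right) + \frac{1}{-202 - 429}} = \sqrt{\left(3 - 1\right) \left(-11\right) + \frac{1}{-631}} = \sqrt{2 \left(-11\right) - \frac{1}{631}} = \sqrt{-22 - \frac{1}{631}} = \sqrt{- \frac{13883}{631}} = \frac{i \sqrt{8760173}}{631}$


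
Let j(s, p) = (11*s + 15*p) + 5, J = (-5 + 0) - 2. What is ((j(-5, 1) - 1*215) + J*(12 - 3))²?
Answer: 97969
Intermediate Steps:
J = -7 (J = -5 - 2 = -7)
j(s, p) = 5 + 11*s + 15*p
((j(-5, 1) - 1*215) + J*(12 - 3))² = (((5 + 11*(-5) + 15*1) - 1*215) - 7*(12 - 3))² = (((5 - 55 + 15) - 215) - 7*9)² = ((-35 - 215) - 63)² = (-250 - 63)² = (-313)² = 97969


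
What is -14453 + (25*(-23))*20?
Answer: -25953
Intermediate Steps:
-14453 + (25*(-23))*20 = -14453 - 575*20 = -14453 - 11500 = -25953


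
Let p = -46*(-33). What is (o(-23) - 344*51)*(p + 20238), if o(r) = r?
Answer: -382187652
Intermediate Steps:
p = 1518
(o(-23) - 344*51)*(p + 20238) = (-23 - 344*51)*(1518 + 20238) = (-23 - 17544)*21756 = -17567*21756 = -382187652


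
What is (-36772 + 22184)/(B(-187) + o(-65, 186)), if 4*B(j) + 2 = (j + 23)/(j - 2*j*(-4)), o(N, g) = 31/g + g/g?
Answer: -24551604/1163 ≈ -21111.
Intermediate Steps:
o(N, g) = 1 + 31/g (o(N, g) = 31/g + 1 = 1 + 31/g)
B(j) = -1/2 + (23 + j)/(36*j) (B(j) = -1/2 + ((j + 23)/(j - 2*j*(-4)))/4 = -1/2 + ((23 + j)/(j + 8*j))/4 = -1/2 + ((23 + j)/((9*j)))/4 = -1/2 + ((23 + j)*(1/(9*j)))/4 = -1/2 + ((23 + j)/(9*j))/4 = -1/2 + (23 + j)/(36*j))
(-36772 + 22184)/(B(-187) + o(-65, 186)) = (-36772 + 22184)/((1/36)*(23 - 17*(-187))/(-187) + (31 + 186)/186) = -14588/((1/36)*(-1/187)*(23 + 3179) + (1/186)*217) = -14588/((1/36)*(-1/187)*3202 + 7/6) = -14588/(-1601/3366 + 7/6) = -14588/1163/1683 = -14588*1683/1163 = -24551604/1163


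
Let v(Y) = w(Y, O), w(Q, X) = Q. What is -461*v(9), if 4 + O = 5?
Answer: -4149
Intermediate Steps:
O = 1 (O = -4 + 5 = 1)
v(Y) = Y
-461*v(9) = -461*9 = -4149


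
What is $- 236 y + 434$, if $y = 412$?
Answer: $-96798$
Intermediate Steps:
$- 236 y + 434 = \left(-236\right) 412 + 434 = -97232 + 434 = -96798$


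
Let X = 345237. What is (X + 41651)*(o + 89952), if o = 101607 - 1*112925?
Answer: 30422550992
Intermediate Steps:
o = -11318 (o = 101607 - 112925 = -11318)
(X + 41651)*(o + 89952) = (345237 + 41651)*(-11318 + 89952) = 386888*78634 = 30422550992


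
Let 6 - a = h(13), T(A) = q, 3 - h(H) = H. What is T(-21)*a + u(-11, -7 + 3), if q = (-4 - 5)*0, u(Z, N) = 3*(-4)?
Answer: -12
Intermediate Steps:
h(H) = 3 - H
u(Z, N) = -12
q = 0 (q = -9*0 = 0)
T(A) = 0
a = 16 (a = 6 - (3 - 1*13) = 6 - (3 - 13) = 6 - 1*(-10) = 6 + 10 = 16)
T(-21)*a + u(-11, -7 + 3) = 0*16 - 12 = 0 - 12 = -12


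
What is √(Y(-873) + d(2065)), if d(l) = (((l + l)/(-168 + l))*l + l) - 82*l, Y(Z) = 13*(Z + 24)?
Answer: 2*I*√3191126083/271 ≈ 416.9*I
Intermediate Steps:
Y(Z) = 312 + 13*Z (Y(Z) = 13*(24 + Z) = 312 + 13*Z)
d(l) = -81*l + 2*l²/(-168 + l) (d(l) = (((2*l)/(-168 + l))*l + l) - 82*l = ((2*l/(-168 + l))*l + l) - 82*l = (2*l²/(-168 + l) + l) - 82*l = (l + 2*l²/(-168 + l)) - 82*l = -81*l + 2*l²/(-168 + l))
√(Y(-873) + d(2065)) = √((312 + 13*(-873)) + 2065*(13608 - 79*2065)/(-168 + 2065)) = √((312 - 11349) + 2065*(13608 - 163135)/1897) = √(-11037 + 2065*(1/1897)*(-149527)) = √(-11037 - 44110465/271) = √(-47101492/271) = 2*I*√3191126083/271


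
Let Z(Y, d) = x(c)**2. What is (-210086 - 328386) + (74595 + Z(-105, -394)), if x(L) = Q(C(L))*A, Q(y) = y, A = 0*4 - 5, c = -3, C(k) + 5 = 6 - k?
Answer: -463477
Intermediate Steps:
C(k) = 1 - k (C(k) = -5 + (6 - k) = 1 - k)
A = -5 (A = 0 - 5 = -5)
x(L) = -5 + 5*L (x(L) = (1 - L)*(-5) = -5 + 5*L)
Z(Y, d) = 400 (Z(Y, d) = (-5 + 5*(-3))**2 = (-5 - 15)**2 = (-20)**2 = 400)
(-210086 - 328386) + (74595 + Z(-105, -394)) = (-210086 - 328386) + (74595 + 400) = -538472 + 74995 = -463477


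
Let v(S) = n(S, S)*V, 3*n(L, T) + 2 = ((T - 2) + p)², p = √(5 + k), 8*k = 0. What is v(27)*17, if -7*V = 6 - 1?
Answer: -53380/21 - 4250*√5/21 ≈ -2994.4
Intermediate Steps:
k = 0 (k = (⅛)*0 = 0)
p = √5 (p = √(5 + 0) = √5 ≈ 2.2361)
n(L, T) = -⅔ + (-2 + T + √5)²/3 (n(L, T) = -⅔ + ((T - 2) + √5)²/3 = -⅔ + ((-2 + T) + √5)²/3 = -⅔ + (-2 + T + √5)²/3)
V = -5/7 (V = -(6 - 1)/7 = -⅐*5 = -5/7 ≈ -0.71429)
v(S) = 10/21 - 5*(-2 + S + √5)²/21 (v(S) = (-⅔ + (-2 + S + √5)²/3)*(-5/7) = 10/21 - 5*(-2 + S + √5)²/21)
v(27)*17 = (10/21 - 5*(-2 + 27 + √5)²/21)*17 = (10/21 - 5*(25 + √5)²/21)*17 = 170/21 - 85*(25 + √5)²/21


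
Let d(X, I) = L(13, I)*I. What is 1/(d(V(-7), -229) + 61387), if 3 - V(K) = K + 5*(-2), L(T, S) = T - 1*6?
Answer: 1/59784 ≈ 1.6727e-5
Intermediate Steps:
L(T, S) = -6 + T (L(T, S) = T - 6 = -6 + T)
V(K) = 13 - K (V(K) = 3 - (K + 5*(-2)) = 3 - (K - 10) = 3 - (-10 + K) = 3 + (10 - K) = 13 - K)
d(X, I) = 7*I (d(X, I) = (-6 + 13)*I = 7*I)
1/(d(V(-7), -229) + 61387) = 1/(7*(-229) + 61387) = 1/(-1603 + 61387) = 1/59784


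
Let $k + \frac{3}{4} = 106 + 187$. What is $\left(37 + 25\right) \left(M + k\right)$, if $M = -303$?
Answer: $- \frac{1333}{2} \approx -666.5$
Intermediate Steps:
$k = \frac{1169}{4}$ ($k = - \frac{3}{4} + \left(106 + 187\right) = - \frac{3}{4} + 293 = \frac{1169}{4} \approx 292.25$)
$\left(37 + 25\right) \left(M + k\right) = \left(37 + 25\right) \left(-303 + \frac{1169}{4}\right) = 62 \left(- \frac{43}{4}\right) = - \frac{1333}{2}$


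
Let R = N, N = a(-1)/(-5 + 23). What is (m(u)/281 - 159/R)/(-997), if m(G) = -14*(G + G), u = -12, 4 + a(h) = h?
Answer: -805902/1400785 ≈ -0.57532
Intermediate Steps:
a(h) = -4 + h
N = -5/18 (N = (-4 - 1)/(-5 + 23) = -5/18 ≈ -0.27778)
R = -5/18 ≈ -0.27778
m(G) = -28*G
(m(u)/281 - 159/R)/(-997) = (-28*(-12)/281 - 159/(-5/18))/(-997) = (336*(1/281) - 159*(-18/5))*(-1/997) = (336/281 + 2862/5)*(-1/997) = (805902/1405)*(-1/997) = -805902/1400785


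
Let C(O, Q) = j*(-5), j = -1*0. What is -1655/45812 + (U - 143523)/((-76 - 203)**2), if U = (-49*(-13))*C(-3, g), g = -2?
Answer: -744878059/396227988 ≈ -1.8799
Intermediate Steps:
j = 0
C(O, Q) = 0 (C(O, Q) = 0*(-5) = 0)
U = 0 (U = -49*(-13)*0 = 637*0 = 0)
-1655/45812 + (U - 143523)/((-76 - 203)**2) = -1655/45812 + (0 - 143523)/((-76 - 203)**2) = -1655*1/45812 - 143523/((-279)**2) = -1655/45812 - 143523/77841 = -1655/45812 - 143523*1/77841 = -1655/45812 - 15947/8649 = -744878059/396227988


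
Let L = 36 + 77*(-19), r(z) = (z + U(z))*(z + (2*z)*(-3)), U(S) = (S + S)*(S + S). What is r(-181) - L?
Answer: 118432442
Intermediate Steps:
U(S) = 4*S² (U(S) = (2*S)*(2*S) = 4*S²)
r(z) = -5*z*(z + 4*z²) (r(z) = (z + 4*z²)*(z + (2*z)*(-3)) = (z + 4*z²)*(z - 6*z) = (z + 4*z²)*(-5*z) = -5*z*(z + 4*z²))
L = -1427 (L = 36 - 1463 = -1427)
r(-181) - L = (-181)²*(-5 - 20*(-181)) - 1*(-1427) = 32761*(-5 + 3620) + 1427 = 32761*3615 + 1427 = 118431015 + 1427 = 118432442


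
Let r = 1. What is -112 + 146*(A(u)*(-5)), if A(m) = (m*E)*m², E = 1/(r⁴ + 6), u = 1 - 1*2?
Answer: -54/7 ≈ -7.7143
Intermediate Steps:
u = -1 (u = 1 - 2 = -1)
E = ⅐ (E = 1/(1⁴ + 6) = 1/(1 + 6) = 1/7 = ⅐ ≈ 0.14286)
A(m) = m³/7 (A(m) = (m*(⅐))*m² = (m/7)*m² = m³/7)
-112 + 146*(A(u)*(-5)) = -112 + 146*(((⅐)*(-1)³)*(-5)) = -112 + 146*(((⅐)*(-1))*(-5)) = -112 + 146*(-⅐*(-5)) = -112 + 146*(5/7) = -112 + 730/7 = -54/7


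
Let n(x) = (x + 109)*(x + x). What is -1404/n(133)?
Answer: -351/16093 ≈ -0.021811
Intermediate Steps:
n(x) = 2*x*(109 + x) (n(x) = (109 + x)*(2*x) = 2*x*(109 + x))
-1404/n(133) = -1404*1/(266*(109 + 133)) = -1404/(2*133*242) = -1404/64372 = -1404*1/64372 = -351/16093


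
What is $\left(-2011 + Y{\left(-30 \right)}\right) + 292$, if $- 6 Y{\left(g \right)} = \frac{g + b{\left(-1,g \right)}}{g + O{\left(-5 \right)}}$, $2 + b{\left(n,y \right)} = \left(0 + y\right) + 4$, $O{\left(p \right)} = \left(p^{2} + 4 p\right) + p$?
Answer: $- \frac{154739}{90} \approx -1719.3$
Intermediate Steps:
$O{\left(p \right)} = p^{2} + 5 p$
$b{\left(n,y \right)} = 2 + y$ ($b{\left(n,y \right)} = -2 + \left(\left(0 + y\right) + 4\right) = -2 + \left(y + 4\right) = -2 + \left(4 + y\right) = 2 + y$)
$Y{\left(g \right)} = - \frac{2 + 2 g}{6 g}$ ($Y{\left(g \right)} = - \frac{\left(g + \left(2 + g\right)\right) \frac{1}{g - 5 \left(5 - 5\right)}}{6} = - \frac{\left(2 + 2 g\right) \frac{1}{g - 0}}{6} = - \frac{\left(2 + 2 g\right) \frac{1}{g + 0}}{6} = - \frac{\left(2 + 2 g\right) \frac{1}{g}}{6} = - \frac{\frac{1}{g} \left(2 + 2 g\right)}{6} = - \frac{2 + 2 g}{6 g}$)
$\left(-2011 + Y{\left(-30 \right)}\right) + 292 = \left(-2011 + \frac{-1 - -30}{3 \left(-30\right)}\right) + 292 = \left(-2011 + \frac{1}{3} \left(- \frac{1}{30}\right) \left(-1 + 30\right)\right) + 292 = \left(-2011 + \frac{1}{3} \left(- \frac{1}{30}\right) 29\right) + 292 = \left(-2011 - \frac{29}{90}\right) + 292 = - \frac{181019}{90} + 292 = - \frac{154739}{90}$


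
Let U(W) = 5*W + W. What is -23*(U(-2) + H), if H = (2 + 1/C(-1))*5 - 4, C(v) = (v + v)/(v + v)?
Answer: 23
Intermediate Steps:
C(v) = 1 (C(v) = (2*v)/((2*v)) = (2*v)*(1/(2*v)) = 1)
U(W) = 6*W
H = 11 (H = (2 + 1/1)*5 - 4 = (2 + 1)*5 - 4 = 3*5 - 4 = 15 - 4 = 11)
-23*(U(-2) + H) = -23*(6*(-2) + 11) = -23*(-12 + 11) = -23*(-1) = 23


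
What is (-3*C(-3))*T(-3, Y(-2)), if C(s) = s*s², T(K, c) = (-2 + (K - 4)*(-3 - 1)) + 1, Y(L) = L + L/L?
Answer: 2187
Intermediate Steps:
Y(L) = 1 + L (Y(L) = L + 1 = 1 + L)
T(K, c) = 15 - 4*K (T(K, c) = (-2 + (-4 + K)*(-4)) + 1 = (-2 + (16 - 4*K)) + 1 = (14 - 4*K) + 1 = 15 - 4*K)
C(s) = s³
(-3*C(-3))*T(-3, Y(-2)) = (-3*(-3)³)*(15 - 4*(-3)) = (-3*(-27))*(15 + 12) = 81*27 = 2187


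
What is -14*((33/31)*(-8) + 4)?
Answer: 1960/31 ≈ 63.226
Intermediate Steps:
-14*((33/31)*(-8) + 4) = -14*(-264/31 + 4) = -14*(-140/31) = 1960/31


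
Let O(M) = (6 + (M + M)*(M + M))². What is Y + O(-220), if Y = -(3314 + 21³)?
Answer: 37483270661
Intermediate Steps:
Y = -12575 (Y = -(3314 + 9261) = -1*12575 = -12575)
O(M) = (6 + 4*M²)² (O(M) = (6 + (2*M)*(2*M))² = (6 + 4*M²)²)
Y + O(-220) = -12575 + 4*(3 + 2*(-220)²)² = -12575 + 4*(3 + 2*48400)² = -12575 + 4*(3 + 96800)² = -12575 + 4*96803² = -12575 + 4*9370820809 = -12575 + 37483283236 = 37483270661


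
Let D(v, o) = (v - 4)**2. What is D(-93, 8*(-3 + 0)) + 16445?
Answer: 25854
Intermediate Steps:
D(v, o) = (-4 + v)**2
D(-93, 8*(-3 + 0)) + 16445 = (-4 - 93)**2 + 16445 = (-97)**2 + 16445 = 9409 + 16445 = 25854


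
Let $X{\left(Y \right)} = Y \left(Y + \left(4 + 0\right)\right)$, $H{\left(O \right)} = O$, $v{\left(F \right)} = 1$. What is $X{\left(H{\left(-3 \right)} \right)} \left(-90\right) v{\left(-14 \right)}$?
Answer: $270$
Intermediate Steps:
$X{\left(Y \right)} = Y \left(4 + Y\right)$ ($X{\left(Y \right)} = Y \left(Y + 4\right) = Y \left(4 + Y\right)$)
$X{\left(H{\left(-3 \right)} \right)} \left(-90\right) v{\left(-14 \right)} = - 3 \left(4 - 3\right) \left(-90\right) 1 = \left(-3\right) 1 \left(-90\right) 1 = \left(-3\right) \left(-90\right) 1 = 270 \cdot 1 = 270$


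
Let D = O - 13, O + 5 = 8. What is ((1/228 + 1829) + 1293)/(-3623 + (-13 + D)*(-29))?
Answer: -711817/673968 ≈ -1.0562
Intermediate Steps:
O = 3 (O = -5 + 8 = 3)
D = -10 (D = 3 - 13 = -10)
((1/228 + 1829) + 1293)/(-3623 + (-13 + D)*(-29)) = ((1/228 + 1829) + 1293)/(-3623 + (-13 - 10)*(-29)) = ((1/228 + 1829) + 1293)/(-3623 - 23*(-29)) = (417013/228 + 1293)/(-3623 + 667) = (711817/228)/(-2956) = (711817/228)*(-1/2956) = -711817/673968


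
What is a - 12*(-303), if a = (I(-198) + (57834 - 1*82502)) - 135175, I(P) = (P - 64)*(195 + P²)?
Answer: -10478745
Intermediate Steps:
I(P) = (-64 + P)*(195 + P²)
a = -10482381 (a = ((-12480 + (-198)³ - 64*(-198)² + 195*(-198)) + (57834 - 1*82502)) - 135175 = ((-12480 - 7762392 - 64*39204 - 38610) + (57834 - 82502)) - 135175 = ((-12480 - 7762392 - 2509056 - 38610) - 24668) - 135175 = (-10322538 - 24668) - 135175 = -10347206 - 135175 = -10482381)
a - 12*(-303) = -10482381 - 12*(-303) = -10482381 + 3636 = -10478745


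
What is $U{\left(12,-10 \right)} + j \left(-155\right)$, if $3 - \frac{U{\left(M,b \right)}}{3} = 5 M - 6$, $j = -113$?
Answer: $17362$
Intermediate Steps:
$U{\left(M,b \right)} = 27 - 15 M$ ($U{\left(M,b \right)} = 9 - 3 \left(5 M - 6\right) = 9 - 3 \left(-6 + 5 M\right) = 9 - \left(-18 + 15 M\right) = 27 - 15 M$)
$U{\left(12,-10 \right)} + j \left(-155\right) = \left(27 - 180\right) - -17515 = \left(27 - 180\right) + 17515 = -153 + 17515 = 17362$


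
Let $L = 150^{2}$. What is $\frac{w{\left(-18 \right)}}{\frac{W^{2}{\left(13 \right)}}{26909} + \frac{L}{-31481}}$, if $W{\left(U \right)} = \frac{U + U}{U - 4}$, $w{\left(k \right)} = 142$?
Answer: $- \frac{4871799938979}{24510185672} \approx -198.77$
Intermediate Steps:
$L = 22500$
$W{\left(U \right)} = \frac{2 U}{-4 + U}$
$\frac{w{\left(-18 \right)}}{\frac{W^{2}{\left(13 \right)}}{26909} + \frac{L}{-31481}} = \frac{142}{\frac{\left(2 \cdot 13 \frac{1}{-4 + 13}\right)^{2}}{26909} + \frac{22500}{-31481}} = \frac{142}{\left(2 \cdot 13 \cdot \frac{1}{9}\right)^{2} \cdot \frac{1}{26909} + 22500 \left(- \frac{1}{31481}\right)} = \frac{142}{\left(2 \cdot 13 \cdot \frac{1}{9}\right)^{2} \cdot \frac{1}{26909} - \frac{22500}{31481}} = \frac{142}{\left(\frac{26}{9}\right)^{2} \cdot \frac{1}{26909} - \frac{22500}{31481}} = \frac{142}{\frac{676}{81} \cdot \frac{1}{26909} - \frac{22500}{31481}} = \frac{142}{\frac{676}{2179629} - \frac{22500}{31481}} = \frac{142}{- \frac{49020371344}{68616900549}} = 142 \left(- \frac{68616900549}{49020371344}\right) = - \frac{4871799938979}{24510185672}$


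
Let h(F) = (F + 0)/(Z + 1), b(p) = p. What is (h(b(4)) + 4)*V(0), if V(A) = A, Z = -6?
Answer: 0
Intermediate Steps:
h(F) = -F/5 (h(F) = (F + 0)/(-6 + 1) = F/(-5) = F*(-⅕) = -F/5)
(h(b(4)) + 4)*V(0) = (-⅕*4 + 4)*0 = (-⅘ + 4)*0 = (16/5)*0 = 0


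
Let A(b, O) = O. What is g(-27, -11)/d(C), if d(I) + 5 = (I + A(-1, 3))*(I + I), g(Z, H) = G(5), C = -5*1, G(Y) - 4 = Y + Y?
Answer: 14/15 ≈ 0.93333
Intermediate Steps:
G(Y) = 4 + 2*Y (G(Y) = 4 + (Y + Y) = 4 + 2*Y)
C = -5
g(Z, H) = 14 (g(Z, H) = 4 + 2*5 = 4 + 10 = 14)
d(I) = -5 + 2*I*(3 + I) (d(I) = -5 + (I + 3)*(I + I) = -5 + (3 + I)*(2*I) = -5 + 2*I*(3 + I))
g(-27, -11)/d(C) = 14/(-5 + 2*(-5)**2 + 6*(-5)) = 14/(-5 + 2*25 - 30) = 14/(-5 + 50 - 30) = 14/15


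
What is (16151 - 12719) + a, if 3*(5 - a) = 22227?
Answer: -3972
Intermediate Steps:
a = -7404 (a = 5 - ⅓*22227 = 5 - 7409 = -7404)
(16151 - 12719) + a = (16151 - 12719) - 7404 = 3432 - 7404 = -3972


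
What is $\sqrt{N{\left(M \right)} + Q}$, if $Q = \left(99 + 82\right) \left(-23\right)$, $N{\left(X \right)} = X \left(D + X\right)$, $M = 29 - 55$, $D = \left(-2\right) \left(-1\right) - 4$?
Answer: $i \sqrt{3435} \approx 58.609 i$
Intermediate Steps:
$D = -2$ ($D = 2 - 4 = -2$)
$M = -26$ ($M = 29 - 55 = -26$)
$N{\left(X \right)} = X \left(-2 + X\right)$
$Q = -4163$ ($Q = 181 \left(-23\right) = -4163$)
$\sqrt{N{\left(M \right)} + Q} = \sqrt{- 26 \left(-2 - 26\right) - 4163} = \sqrt{\left(-26\right) \left(-28\right) - 4163} = \sqrt{728 - 4163} = \sqrt{-3435} = i \sqrt{3435}$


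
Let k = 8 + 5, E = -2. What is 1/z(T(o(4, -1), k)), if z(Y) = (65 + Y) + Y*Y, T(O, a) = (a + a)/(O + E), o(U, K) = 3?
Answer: 1/767 ≈ 0.0013038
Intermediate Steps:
k = 13
T(O, a) = 2*a/(-2 + O) (T(O, a) = (a + a)/(O - 2) = (2*a)/(-2 + O) = 2*a/(-2 + O))
z(Y) = 65 + Y + Y² (z(Y) = (65 + Y) + Y² = 65 + Y + Y²)
1/z(T(o(4, -1), k)) = 1/(65 + 2*13/(-2 + 3) + (2*13/(-2 + 3))²) = 1/(65 + 2*13/1 + (2*13/1)²) = 1/(65 + 2*13*1 + (2*13*1)²) = 1/(65 + 26 + 26²) = 1/(65 + 26 + 676) = 1/767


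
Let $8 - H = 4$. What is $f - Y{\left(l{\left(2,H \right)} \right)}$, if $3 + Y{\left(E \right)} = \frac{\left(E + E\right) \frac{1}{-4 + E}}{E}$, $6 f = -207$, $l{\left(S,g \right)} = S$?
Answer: $- \frac{61}{2} \approx -30.5$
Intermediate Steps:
$H = 4$ ($H = 8 - 4 = 4$)
$f = - \frac{69}{2}$ ($f = \frac{1}{6} \left(-207\right) = - \frac{69}{2} \approx -34.5$)
$Y{\left(E \right)} = -3 + \frac{2}{-4 + E}$ ($Y{\left(E \right)} = -3 + \frac{\left(E + E\right) \frac{1}{-4 + E}}{E} = -3 + \frac{2 E \frac{1}{-4 + E}}{E} = -3 + \frac{2}{-4 + E}$)
$f - Y{\left(l{\left(2,H \right)} \right)} = - \frac{69}{2} - \frac{14 - 6}{-4 + 2} = - \frac{69}{2} - \frac{14 - 6}{-2} = - \frac{69}{2} - \left(- \frac{1}{2}\right) 8 = - \frac{69}{2} - -4 = - \frac{69}{2} + 4 = - \frac{61}{2}$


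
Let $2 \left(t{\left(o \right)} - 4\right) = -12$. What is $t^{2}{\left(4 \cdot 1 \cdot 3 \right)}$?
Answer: $4$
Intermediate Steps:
$t{\left(o \right)} = -2$ ($t{\left(o \right)} = 4 + \frac{1}{2} \left(-12\right) = 4 - 6 = -2$)
$t^{2}{\left(4 \cdot 1 \cdot 3 \right)} = \left(-2\right)^{2} = 4$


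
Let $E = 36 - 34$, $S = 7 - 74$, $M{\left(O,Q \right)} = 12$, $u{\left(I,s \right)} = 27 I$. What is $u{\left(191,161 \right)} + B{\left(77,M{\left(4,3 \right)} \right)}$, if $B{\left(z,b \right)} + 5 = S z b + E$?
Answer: $-56754$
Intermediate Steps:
$S = -67$ ($S = 7 - 74 = -67$)
$E = 2$ ($E = 36 - 34 = 2$)
$B{\left(z,b \right)} = -3 - 67 b z$ ($B{\left(z,b \right)} = -5 + \left(- 67 z b + 2\right) = -5 - \left(-2 + 67 b z\right) = -3 - 67 b z$)
$u{\left(191,161 \right)} + B{\left(77,M{\left(4,3 \right)} \right)} = 27 \cdot 191 - \left(3 + 804 \cdot 77\right) = 5157 - 61911 = -56754$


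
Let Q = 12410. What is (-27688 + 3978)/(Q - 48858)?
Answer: 11855/18224 ≈ 0.65052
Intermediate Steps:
(-27688 + 3978)/(Q - 48858) = (-27688 + 3978)/(12410 - 48858) = -23710/(-36448) = -23710*(-1/36448) = 11855/18224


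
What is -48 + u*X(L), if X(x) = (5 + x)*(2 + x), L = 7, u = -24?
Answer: -2640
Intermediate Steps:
X(x) = (2 + x)*(5 + x)
-48 + u*X(L) = -48 - 24*(10 + 7**2 + 7*7) = -48 - 24*(10 + 49 + 49) = -48 - 24*108 = -48 - 2592 = -2640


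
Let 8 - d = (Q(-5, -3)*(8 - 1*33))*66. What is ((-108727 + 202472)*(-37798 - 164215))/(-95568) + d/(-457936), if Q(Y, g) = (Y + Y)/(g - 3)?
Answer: 542016143799851/2735251728 ≈ 1.9816e+5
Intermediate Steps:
Q(Y, g) = 2*Y/(-3 + g) (Q(Y, g) = (2*Y)/(-3 + g) = 2*Y/(-3 + g))
d = 2758 (d = 8 - (2*(-5)/(-3 - 3))*(8 - 1*33)*66 = 8 - (2*(-5)/(-6))*(8 - 33)*66 = 8 - (2*(-5)*(-⅙))*(-25)*66 = 8 - (5/3)*(-25)*66 = 8 - (-125)*66/3 = 8 - 1*(-2750) = 8 + 2750 = 2758)
((-108727 + 202472)*(-37798 - 164215))/(-95568) + d/(-457936) = ((-108727 + 202472)*(-37798 - 164215))/(-95568) + 2758/(-457936) = (93745*(-202013))*(-1/95568) + 2758*(-1/457936) = -18937708685*(-1/95568) - 1379/228968 = 18937708685/95568 - 1379/228968 = 542016143799851/2735251728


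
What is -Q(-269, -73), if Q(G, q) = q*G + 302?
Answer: -19939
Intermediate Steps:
Q(G, q) = 302 + G*q (Q(G, q) = G*q + 302 = 302 + G*q)
-Q(-269, -73) = -(302 - 269*(-73)) = -(302 + 19637) = -1*19939 = -19939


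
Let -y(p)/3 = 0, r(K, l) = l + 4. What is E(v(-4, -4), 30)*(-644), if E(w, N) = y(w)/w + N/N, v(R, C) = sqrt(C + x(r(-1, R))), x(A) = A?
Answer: -644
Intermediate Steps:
r(K, l) = 4 + l
y(p) = 0 (y(p) = -3*0 = 0)
v(R, C) = sqrt(4 + C + R) (v(R, C) = sqrt(C + (4 + R)) = sqrt(4 + C + R))
E(w, N) = 1 (E(w, N) = 0/w + N/N = 0 + 1 = 1)
E(v(-4, -4), 30)*(-644) = 1*(-644) = -644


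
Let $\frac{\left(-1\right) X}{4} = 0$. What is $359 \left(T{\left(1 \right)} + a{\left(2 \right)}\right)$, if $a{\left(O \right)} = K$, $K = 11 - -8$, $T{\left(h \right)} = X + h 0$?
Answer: $6821$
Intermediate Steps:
$X = 0$ ($X = \left(-4\right) 0 = 0$)
$T{\left(h \right)} = 0$ ($T{\left(h \right)} = 0 + h 0 = 0 + 0 = 0$)
$K = 19$ ($K = 11 + 8 = 19$)
$a{\left(O \right)} = 19$
$359 \left(T{\left(1 \right)} + a{\left(2 \right)}\right) = 359 \left(0 + 19\right) = 359 \cdot 19 = 6821$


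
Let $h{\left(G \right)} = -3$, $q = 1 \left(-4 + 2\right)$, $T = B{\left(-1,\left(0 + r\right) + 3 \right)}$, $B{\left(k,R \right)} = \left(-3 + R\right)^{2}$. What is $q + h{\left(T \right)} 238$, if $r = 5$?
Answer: $-716$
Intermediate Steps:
$T = 25$ ($T = \left(-3 + \left(\left(0 + 5\right) + 3\right)\right)^{2} = \left(-3 + \left(5 + 3\right)\right)^{2} = \left(-3 + 8\right)^{2} = 5^{2} = 25$)
$q = -2$ ($q = 1 \left(-2\right) = -2$)
$q + h{\left(T \right)} 238 = -2 - 714 = -716$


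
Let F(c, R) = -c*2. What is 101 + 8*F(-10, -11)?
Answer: 261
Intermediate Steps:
F(c, R) = -2*c
101 + 8*F(-10, -11) = 101 + 8*(-2*(-10)) = 101 + 8*20 = 101 + 160 = 261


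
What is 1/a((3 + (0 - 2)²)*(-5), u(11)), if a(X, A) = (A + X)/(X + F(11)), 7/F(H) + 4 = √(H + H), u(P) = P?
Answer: 91/72 - 7*√22/144 ≈ 1.0359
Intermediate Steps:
F(H) = 7/(-4 + √2*√H) (F(H) = 7/(-4 + √(H + H)) = 7/(-4 + √(2*H)) = 7/(-4 + √2*√H))
a(X, A) = (A + X)/(X + 7/(-4 + √22)) (a(X, A) = (A + X)/(X + 7/(-4 + √2*√11)) = (A + X)/(X + 7/(-4 + √22)))
1/a((3 + (0 - 2)²)*(-5), u(11)) = 1/((4 - √22)*(11 + (3 + (0 - 2)²)*(-5))/(-7 + ((3 + (0 - 2)²)*(-5))*(4 - √22))) = 1/((4 - √22)*(11 + (3 + (-2)²)*(-5))/(-7 + ((3 + (-2)²)*(-5))*(4 - √22))) = 1/((4 - √22)*(11 + (3 + 4)*(-5))/(-7 + ((3 + 4)*(-5))*(4 - √22))) = 1/((4 - √22)*(11 + 7*(-5))/(-7 + (7*(-5))*(4 - √22))) = 1/((4 - √22)*(11 - 35)/(-7 - 35*(4 - √22))) = 1/((4 - √22)*(-24)/(-7 + (-140 + 35*√22))) = 1/((4 - √22)*(-24)/(-147 + 35*√22)) = 1/(-24*(4 - √22)/(-147 + 35*√22)) = -(-147 + 35*√22)/(24*(4 - √22))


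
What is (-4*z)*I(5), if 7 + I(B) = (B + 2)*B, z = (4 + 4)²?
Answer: -7168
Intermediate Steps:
z = 64 (z = 8² = 64)
I(B) = -7 + B*(2 + B) (I(B) = -7 + (B + 2)*B = -7 + (2 + B)*B = -7 + B*(2 + B))
(-4*z)*I(5) = (-4*64)*(-7 + 5² + 2*5) = -256*(-7 + 25 + 10) = -256*28 = -7168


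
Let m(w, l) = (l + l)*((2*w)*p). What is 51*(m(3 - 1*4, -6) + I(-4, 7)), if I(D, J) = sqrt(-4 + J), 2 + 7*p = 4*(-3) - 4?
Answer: -22032/7 + 51*sqrt(3) ≈ -3059.1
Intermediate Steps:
p = -18/7 (p = -2/7 + (4*(-3) - 4)/7 = -2/7 + (-12 - 4)/7 = -2/7 + (1/7)*(-16) = -2/7 - 16/7 = -18/7 ≈ -2.5714)
m(w, l) = -72*l*w/7 (m(w, l) = (l + l)*((2*w)*(-18/7)) = (2*l)*(-36*w/7) = -72*l*w/7)
51*(m(3 - 1*4, -6) + I(-4, 7)) = 51*(-72/7*(-6)*(3 - 1*4) + sqrt(-4 + 7)) = 51*(-72/7*(-6)*(3 - 4) + sqrt(3)) = 51*(-72/7*(-6)*(-1) + sqrt(3)) = 51*(-432/7 + sqrt(3)) = -22032/7 + 51*sqrt(3)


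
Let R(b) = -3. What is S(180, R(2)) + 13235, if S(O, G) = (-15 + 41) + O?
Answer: 13441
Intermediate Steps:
S(O, G) = 26 + O
S(180, R(2)) + 13235 = (26 + 180) + 13235 = 206 + 13235 = 13441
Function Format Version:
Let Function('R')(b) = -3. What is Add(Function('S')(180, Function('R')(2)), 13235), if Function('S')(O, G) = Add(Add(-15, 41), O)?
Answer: 13441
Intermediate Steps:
Function('S')(O, G) = Add(26, O)
Add(Function('S')(180, Function('R')(2)), 13235) = Add(Add(26, 180), 13235) = Add(206, 13235) = 13441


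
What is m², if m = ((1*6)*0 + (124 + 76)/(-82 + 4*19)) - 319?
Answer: 1117249/9 ≈ 1.2414e+5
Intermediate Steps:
m = -1057/3 (m = (6*0 + 200/(-82 + 76)) - 319 = (0 + 200/(-6)) - 319 = (0 + 200*(-⅙)) - 319 = (0 - 100/3) - 319 = -100/3 - 319 = -1057/3 ≈ -352.33)
m² = (-1057/3)² = 1117249/9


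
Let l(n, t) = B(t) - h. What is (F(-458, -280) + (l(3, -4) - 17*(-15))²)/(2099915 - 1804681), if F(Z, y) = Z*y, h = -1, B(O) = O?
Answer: 95872/147617 ≈ 0.64946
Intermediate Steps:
l(n, t) = 1 + t (l(n, t) = t - 1*(-1) = t + 1 = 1 + t)
(F(-458, -280) + (l(3, -4) - 17*(-15))²)/(2099915 - 1804681) = (-458*(-280) + ((1 - 4) - 17*(-15))²)/(2099915 - 1804681) = (128240 + (-3 + 255)²)/295234 = (128240 + 252²)*(1/295234) = (128240 + 63504)*(1/295234) = 191744*(1/295234) = 95872/147617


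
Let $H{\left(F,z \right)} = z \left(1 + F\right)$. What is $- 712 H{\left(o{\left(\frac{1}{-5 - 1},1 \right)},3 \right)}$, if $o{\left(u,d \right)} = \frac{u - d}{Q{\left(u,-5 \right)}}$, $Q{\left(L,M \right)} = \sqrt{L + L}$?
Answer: $-2136 - 2492 i \sqrt{3} \approx -2136.0 - 4316.3 i$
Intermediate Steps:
$Q{\left(L,M \right)} = \sqrt{2} \sqrt{L}$ ($Q{\left(L,M \right)} = \sqrt{2 L} = \sqrt{2} \sqrt{L}$)
$o{\left(u,d \right)} = \frac{\sqrt{2} \left(u - d\right)}{2 \sqrt{u}}$ ($o{\left(u,d \right)} = \frac{u - d}{\sqrt{2} \sqrt{u}} = \left(u - d\right) \frac{\sqrt{2}}{2 \sqrt{u}} = \frac{\sqrt{2} \left(u - d\right)}{2 \sqrt{u}}$)
$- 712 H{\left(o{\left(\frac{1}{-5 - 1},1 \right)},3 \right)} = - 712 \cdot 3 \left(1 + \frac{\sqrt{2} \left(\frac{1}{-5 - 1} - 1\right)}{2 \frac{i \sqrt{6}}{6}}\right) = - 712 \cdot 3 \left(1 + \frac{\sqrt{2} \left(\frac{1}{-6} - 1\right)}{2 \frac{i \sqrt{6}}{6}}\right) = - 712 \cdot 3 \left(1 + \frac{\sqrt{2} \left(- \frac{1}{6} - 1\right)}{2 \frac{i \sqrt{6}}{6}}\right) = - 712 \cdot 3 \left(1 + \frac{1}{2} \sqrt{2} \left(- i \sqrt{6}\right) \left(- \frac{7}{6}\right)\right) = - 712 \cdot 3 \left(1 + \frac{7 i \sqrt{3}}{6}\right) = - 712 \left(3 + \frac{7 i \sqrt{3}}{2}\right) = -2136 - 2492 i \sqrt{3}$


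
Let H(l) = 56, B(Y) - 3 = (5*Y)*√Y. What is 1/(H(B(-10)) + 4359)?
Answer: 1/4415 ≈ 0.00022650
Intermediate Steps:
B(Y) = 3 + 5*Y^(3/2) (B(Y) = 3 + (5*Y)*√Y = 3 + 5*Y^(3/2))
1/(H(B(-10)) + 4359) = 1/(56 + 4359) = 1/4415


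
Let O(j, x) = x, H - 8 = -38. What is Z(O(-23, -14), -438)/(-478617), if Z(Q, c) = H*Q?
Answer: -140/159539 ≈ -0.00087753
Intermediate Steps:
H = -30 (H = 8 - 38 = -30)
Z(Q, c) = -30*Q
Z(O(-23, -14), -438)/(-478617) = -30*(-14)/(-478617) = 420*(-1/478617) = -140/159539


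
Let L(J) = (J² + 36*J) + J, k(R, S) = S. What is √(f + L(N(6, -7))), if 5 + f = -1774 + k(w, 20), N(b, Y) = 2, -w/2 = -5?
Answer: 41*I ≈ 41.0*I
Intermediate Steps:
w = 10 (w = -2*(-5) = 10)
f = -1759 (f = -5 + (-1774 + 20) = -5 - 1754 = -1759)
L(J) = J² + 37*J
√(f + L(N(6, -7))) = √(-1759 + 2*(37 + 2)) = √(-1759 + 2*39) = √(-1759 + 78) = √(-1681) = 41*I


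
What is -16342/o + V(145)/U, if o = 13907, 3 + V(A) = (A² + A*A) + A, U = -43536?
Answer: -27046447/12613649 ≈ -2.1442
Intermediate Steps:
V(A) = -3 + A + 2*A² (V(A) = -3 + ((A² + A*A) + A) = -3 + ((A² + A²) + A) = -3 + (2*A² + A) = -3 + (A + 2*A²) = -3 + A + 2*A²)
-16342/o + V(145)/U = -16342/13907 + (-3 + 145 + 2*145²)/(-43536) = -16342*1/13907 + (-3 + 145 + 2*21025)*(-1/43536) = -16342/13907 + (-3 + 145 + 42050)*(-1/43536) = -16342/13907 + 42192*(-1/43536) = -16342/13907 - 879/907 = -27046447/12613649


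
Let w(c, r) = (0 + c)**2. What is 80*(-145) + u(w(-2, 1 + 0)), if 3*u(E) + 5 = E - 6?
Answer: -34807/3 ≈ -11602.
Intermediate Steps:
w(c, r) = c**2
u(E) = -11/3 + E/3 (u(E) = -5/3 + (E - 6)/3 = -5/3 + (-6 + E)/3 = -5/3 + (-2 + E/3) = -11/3 + E/3)
80*(-145) + u(w(-2, 1 + 0)) = 80*(-145) + (-11/3 + (1/3)*(-2)**2) = -11600 + (-11/3 + (1/3)*4) = -11600 + (-11/3 + 4/3) = -11600 - 7/3 = -34807/3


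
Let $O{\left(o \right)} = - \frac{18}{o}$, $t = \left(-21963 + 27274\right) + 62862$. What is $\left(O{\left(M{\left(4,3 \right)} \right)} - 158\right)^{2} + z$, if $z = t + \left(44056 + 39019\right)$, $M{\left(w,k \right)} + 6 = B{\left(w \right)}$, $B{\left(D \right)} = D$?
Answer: $173449$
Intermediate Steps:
$t = 68173$ ($t = 5311 + 62862 = 68173$)
$M{\left(w,k \right)} = -6 + w$
$z = 151248$ ($z = 68173 + \left(44056 + 39019\right) = 68173 + 83075 = 151248$)
$\left(O{\left(M{\left(4,3 \right)} \right)} - 158\right)^{2} + z = \left(- \frac{18}{-6 + 4} - 158\right)^{2} + 151248 = \left(- \frac{18}{-2} - 158\right)^{2} + 151248 = \left(\left(-18\right) \left(- \frac{1}{2}\right) - 158\right)^{2} + 151248 = \left(9 - 158\right)^{2} + 151248 = \left(-149\right)^{2} + 151248 = 22201 + 151248 = 173449$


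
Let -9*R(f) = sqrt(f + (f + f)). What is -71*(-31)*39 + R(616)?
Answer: 85839 - 2*sqrt(462)/9 ≈ 85834.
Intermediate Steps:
R(f) = -sqrt(3)*sqrt(f)/9 (R(f) = -sqrt(f + (f + f))/9 = -sqrt(f + 2*f)/9 = -sqrt(3)*sqrt(f)/9)
-71*(-31)*39 + R(616) = -71*(-31)*39 - sqrt(3)*sqrt(616)/9 = 2201*39 - sqrt(3)*2*sqrt(154)/9 = 85839 - 2*sqrt(462)/9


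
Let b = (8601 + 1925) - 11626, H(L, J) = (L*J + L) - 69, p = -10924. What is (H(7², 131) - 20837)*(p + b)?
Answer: 173602512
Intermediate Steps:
H(L, J) = -69 + L + J*L (H(L, J) = (J*L + L) - 69 = (L + J*L) - 69 = -69 + L + J*L)
b = -1100 (b = 10526 - 11626 = -1100)
(H(7², 131) - 20837)*(p + b) = ((-69 + 7² + 131*7²) - 20837)*(-10924 - 1100) = ((-69 + 49 + 131*49) - 20837)*(-12024) = ((-69 + 49 + 6419) - 20837)*(-12024) = (6399 - 20837)*(-12024) = -14438*(-12024) = 173602512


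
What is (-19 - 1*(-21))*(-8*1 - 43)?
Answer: -102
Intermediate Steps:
(-19 - 1*(-21))*(-8*1 - 43) = (-19 + 21)*(-8 - 43) = 2*(-51) = -102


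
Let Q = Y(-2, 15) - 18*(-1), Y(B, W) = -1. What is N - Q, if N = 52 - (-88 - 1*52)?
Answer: 175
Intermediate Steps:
Q = 17 (Q = -1 - 18*(-1) = -1 + 18 = 17)
N = 192 (N = 52 - (-88 - 52) = 52 - 1*(-140) = 52 + 140 = 192)
N - Q = 192 - 1*17 = 192 - 17 = 175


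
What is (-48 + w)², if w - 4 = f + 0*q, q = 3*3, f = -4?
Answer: 2304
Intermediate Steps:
q = 9
w = 0 (w = 4 + (-4 + 0*9) = 4 + (-4 + 0) = 4 - 4 = 0)
(-48 + w)² = (-48 + 0)² = (-48)² = 2304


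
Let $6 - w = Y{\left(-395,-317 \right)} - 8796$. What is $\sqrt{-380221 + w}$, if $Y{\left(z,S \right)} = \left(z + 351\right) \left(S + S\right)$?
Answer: $i \sqrt{399315} \approx 631.91 i$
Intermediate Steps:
$Y{\left(z,S \right)} = 2 S \left(351 + z\right)$ ($Y{\left(z,S \right)} = \left(351 + z\right) 2 S = 2 S \left(351 + z\right)$)
$w = -19094$ ($w = 6 - \left(2 \left(-317\right) \left(351 - 395\right) - 8796\right) = 6 - \left(2 \left(-317\right) \left(-44\right) - 8796\right) = 6 - \left(27896 - 8796\right) = 6 - 19100 = -19094$)
$\sqrt{-380221 + w} = \sqrt{-380221 - 19094} = \sqrt{-399315} = i \sqrt{399315}$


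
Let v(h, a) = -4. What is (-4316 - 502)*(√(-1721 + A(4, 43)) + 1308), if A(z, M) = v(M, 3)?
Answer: -6301944 - 24090*I*√69 ≈ -6.3019e+6 - 2.0011e+5*I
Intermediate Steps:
A(z, M) = -4
(-4316 - 502)*(√(-1721 + A(4, 43)) + 1308) = (-4316 - 502)*(√(-1721 - 4) + 1308) = -4818*(√(-1725) + 1308) = -4818*(5*I*√69 + 1308) = -4818*(1308 + 5*I*√69) = -6301944 - 24090*I*√69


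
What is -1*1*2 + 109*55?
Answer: 5993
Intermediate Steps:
-1*1*2 + 109*55 = -1*2 + 5995 = -2 + 5995 = 5993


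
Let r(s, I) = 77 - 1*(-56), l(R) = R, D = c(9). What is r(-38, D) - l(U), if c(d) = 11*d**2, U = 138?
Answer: -5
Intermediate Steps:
D = 891 (D = 11*9**2 = 11*81 = 891)
r(s, I) = 133 (r(s, I) = 77 + 56 = 133)
r(-38, D) - l(U) = 133 - 1*138 = 133 - 138 = -5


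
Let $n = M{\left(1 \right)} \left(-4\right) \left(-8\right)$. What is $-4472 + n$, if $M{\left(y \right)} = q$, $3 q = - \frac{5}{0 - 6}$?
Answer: $- \frac{40168}{9} \approx -4463.1$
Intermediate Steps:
$q = \frac{5}{18}$ ($q = \frac{\left(-5\right) \frac{1}{0 - 6}}{3} = \frac{\left(-5\right) \frac{1}{-6}}{3} = \frac{\left(-5\right) \left(- \frac{1}{6}\right)}{3} = \frac{1}{3} \cdot \frac{5}{6} = \frac{5}{18} \approx 0.27778$)
$M{\left(y \right)} = \frac{5}{18}$
$n = \frac{80}{9}$ ($n = \frac{5}{18} \left(-4\right) \left(-8\right) = \left(- \frac{10}{9}\right) \left(-8\right) = \frac{80}{9} \approx 8.8889$)
$-4472 + n = -4472 + \frac{80}{9} = - \frac{40168}{9}$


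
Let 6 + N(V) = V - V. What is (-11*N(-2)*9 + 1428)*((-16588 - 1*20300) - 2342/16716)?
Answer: -103900832275/1393 ≈ -7.4588e+7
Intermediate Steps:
N(V) = -6 (N(V) = -6 + (V - V) = -6 + 0 = -6)
(-11*N(-2)*9 + 1428)*((-16588 - 1*20300) - 2342/16716) = (-11*(-6)*9 + 1428)*((-16588 - 1*20300) - 2342/16716) = (66*9 + 1428)*((-16588 - 20300) - 2342*1/16716) = (594 + 1428)*(-36888 - 1171/8358) = 2022*(-308311075/8358) = -103900832275/1393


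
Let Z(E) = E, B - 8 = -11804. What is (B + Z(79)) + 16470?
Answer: 4753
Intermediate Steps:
B = -11796 (B = 8 - 11804 = -11796)
(B + Z(79)) + 16470 = (-11796 + 79) + 16470 = -11717 + 16470 = 4753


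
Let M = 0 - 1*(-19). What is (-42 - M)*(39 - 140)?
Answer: 6161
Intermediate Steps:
M = 19 (M = 0 + 19 = 19)
(-42 - M)*(39 - 140) = (-42 - 1*19)*(39 - 140) = (-42 - 19)*(-101) = -61*(-101) = 6161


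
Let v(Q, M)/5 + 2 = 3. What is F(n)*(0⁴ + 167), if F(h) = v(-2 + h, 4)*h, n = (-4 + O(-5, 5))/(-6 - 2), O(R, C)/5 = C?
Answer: -17535/8 ≈ -2191.9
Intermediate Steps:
O(R, C) = 5*C
v(Q, M) = 5 (v(Q, M) = -10 + 5*3 = -10 + 15 = 5)
n = -21/8 (n = (-4 + 5*5)/(-6 - 2) = (-4 + 25)/(-8) = 21*(-⅛) = -21/8 ≈ -2.6250)
F(h) = 5*h
F(n)*(0⁴ + 167) = (5*(-21/8))*(0⁴ + 167) = -105*(0 + 167)/8 = -105/8*167 = -17535/8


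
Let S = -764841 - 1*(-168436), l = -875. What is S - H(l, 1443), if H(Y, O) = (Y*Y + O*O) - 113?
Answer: -3444166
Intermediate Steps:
H(Y, O) = -113 + O² + Y² (H(Y, O) = (Y² + O²) - 113 = (O² + Y²) - 113 = -113 + O² + Y²)
S = -596405 (S = -764841 + 168436 = -596405)
S - H(l, 1443) = -596405 - (-113 + 1443² + (-875)²) = -596405 - (-113 + 2082249 + 765625) = -596405 - 1*2847761 = -596405 - 2847761 = -3444166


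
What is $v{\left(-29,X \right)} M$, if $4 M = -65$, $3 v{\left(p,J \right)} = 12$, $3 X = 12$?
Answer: $-65$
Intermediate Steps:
$X = 4$ ($X = \frac{1}{3} \cdot 12 = 4$)
$v{\left(p,J \right)} = 4$ ($v{\left(p,J \right)} = \frac{1}{3} \cdot 12 = 4$)
$M = - \frac{65}{4}$ ($M = \frac{1}{4} \left(-65\right) = - \frac{65}{4} \approx -16.25$)
$v{\left(-29,X \right)} M = 4 \left(- \frac{65}{4}\right) = -65$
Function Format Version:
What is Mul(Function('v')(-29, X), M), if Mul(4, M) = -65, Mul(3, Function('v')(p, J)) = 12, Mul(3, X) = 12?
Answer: -65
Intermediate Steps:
X = 4 (X = Mul(Rational(1, 3), 12) = 4)
Function('v')(p, J) = 4 (Function('v')(p, J) = Mul(Rational(1, 3), 12) = 4)
M = Rational(-65, 4) (M = Mul(Rational(1, 4), -65) = Rational(-65, 4) ≈ -16.250)
Mul(Function('v')(-29, X), M) = Mul(4, Rational(-65, 4)) = -65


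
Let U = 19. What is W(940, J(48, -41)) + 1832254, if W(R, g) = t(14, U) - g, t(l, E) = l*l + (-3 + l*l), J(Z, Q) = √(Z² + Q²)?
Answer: 1832643 - √3985 ≈ 1.8326e+6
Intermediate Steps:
J(Z, Q) = √(Q² + Z²)
t(l, E) = -3 + 2*l² (t(l, E) = l² + (-3 + l²) = -3 + 2*l²)
W(R, g) = 389 - g (W(R, g) = (-3 + 2*14²) - g = (-3 + 2*196) - g = (-3 + 392) - g = 389 - g)
W(940, J(48, -41)) + 1832254 = (389 - √((-41)² + 48²)) + 1832254 = (389 - √(1681 + 2304)) + 1832254 = (389 - √3985) + 1832254 = 1832643 - √3985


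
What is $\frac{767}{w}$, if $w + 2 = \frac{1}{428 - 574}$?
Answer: $- \frac{111982}{293} \approx -382.19$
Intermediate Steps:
$w = - \frac{293}{146}$ ($w = -2 + \frac{1}{428 - 574} = -2 + \frac{1}{-146} = -2 - \frac{1}{146} = - \frac{293}{146} \approx -2.0069$)
$\frac{767}{w} = \frac{767}{- \frac{293}{146}} = 767 \left(- \frac{146}{293}\right) = - \frac{111982}{293}$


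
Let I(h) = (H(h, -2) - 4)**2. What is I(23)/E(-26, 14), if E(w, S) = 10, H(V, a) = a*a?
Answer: 0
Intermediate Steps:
H(V, a) = a**2
I(h) = 0 (I(h) = ((-2)**2 - 4)**2 = (4 - 4)**2 = 0**2 = 0)
I(23)/E(-26, 14) = 0/10 = 0*(1/10) = 0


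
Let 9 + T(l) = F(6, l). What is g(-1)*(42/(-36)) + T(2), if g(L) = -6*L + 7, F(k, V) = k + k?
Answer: -73/6 ≈ -12.167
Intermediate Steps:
F(k, V) = 2*k
T(l) = 3 (T(l) = -9 + 2*6 = -9 + 12 = 3)
g(L) = 7 - 6*L
g(-1)*(42/(-36)) + T(2) = (7 - 6*(-1))*(42/(-36)) + 3 = (7 + 6)*(42*(-1/36)) + 3 = 13*(-7/6) + 3 = -91/6 + 3 = -73/6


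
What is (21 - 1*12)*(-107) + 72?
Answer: -891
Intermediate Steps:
(21 - 1*12)*(-107) + 72 = (21 - 12)*(-107) + 72 = 9*(-107) + 72 = -963 + 72 = -891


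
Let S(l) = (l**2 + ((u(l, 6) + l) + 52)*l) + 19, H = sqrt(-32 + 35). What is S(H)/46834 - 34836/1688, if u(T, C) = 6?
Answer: -101966689/4940987 + 29*sqrt(3)/23417 ≈ -20.635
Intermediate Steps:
H = sqrt(3) ≈ 1.7320
S(l) = 19 + l**2 + l*(58 + l) (S(l) = (l**2 + ((6 + l) + 52)*l) + 19 = (l**2 + (58 + l)*l) + 19 = (l**2 + l*(58 + l)) + 19 = 19 + l**2 + l*(58 + l))
S(H)/46834 - 34836/1688 = (19 + 2*(sqrt(3))**2 + 58*sqrt(3))/46834 - 34836/1688 = (19 + 2*3 + 58*sqrt(3))*(1/46834) - 34836*1/1688 = (19 + 6 + 58*sqrt(3))*(1/46834) - 8709/422 = (25 + 58*sqrt(3))*(1/46834) - 8709/422 = (25/46834 + 29*sqrt(3)/23417) - 8709/422 = -101966689/4940987 + 29*sqrt(3)/23417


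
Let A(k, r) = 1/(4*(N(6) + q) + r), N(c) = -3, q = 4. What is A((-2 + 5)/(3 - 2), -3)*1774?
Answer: 1774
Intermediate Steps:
A(k, r) = 1/(4 + r) (A(k, r) = 1/(4*(-3 + 4) + r) = 1/(4*1 + r) = 1/(4 + r))
A((-2 + 5)/(3 - 2), -3)*1774 = 1774/(4 - 3) = 1774/1 = 1*1774 = 1774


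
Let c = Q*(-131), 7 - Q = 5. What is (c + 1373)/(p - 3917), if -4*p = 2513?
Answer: -4444/18181 ≈ -0.24443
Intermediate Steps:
p = -2513/4 (p = -1/4*2513 = -2513/4 ≈ -628.25)
Q = 2 (Q = 7 - 1*5 = 7 - 5 = 2)
c = -262 (c = 2*(-131) = -262)
(c + 1373)/(p - 3917) = (-262 + 1373)/(-2513/4 - 3917) = 1111/(-18181/4) = 1111*(-4/18181) = -4444/18181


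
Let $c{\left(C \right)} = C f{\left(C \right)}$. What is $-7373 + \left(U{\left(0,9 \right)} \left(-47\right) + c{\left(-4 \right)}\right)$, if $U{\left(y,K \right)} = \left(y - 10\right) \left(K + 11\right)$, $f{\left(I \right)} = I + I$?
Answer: $2059$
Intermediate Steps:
$f{\left(I \right)} = 2 I$
$U{\left(y,K \right)} = \left(-10 + y\right) \left(11 + K\right)$
$c{\left(C \right)} = 2 C^{2}$ ($c{\left(C \right)} = C 2 C = 2 C^{2}$)
$-7373 + \left(U{\left(0,9 \right)} \left(-47\right) + c{\left(-4 \right)}\right) = -7373 + \left(\left(-110 - 90 + 11 \cdot 0 + 9 \cdot 0\right) \left(-47\right) + 2 \left(-4\right)^{2}\right) = -7373 + \left(\left(-110 - 90 + 0 + 0\right) \left(-47\right) + 2 \cdot 16\right) = -7373 + \left(\left(-200\right) \left(-47\right) + 32\right) = -7373 + \left(9400 + 32\right) = -7373 + 9432 = 2059$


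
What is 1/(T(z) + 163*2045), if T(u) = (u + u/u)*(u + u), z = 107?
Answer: 1/356447 ≈ 2.8055e-6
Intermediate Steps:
T(u) = 2*u*(1 + u) (T(u) = (u + 1)*(2*u) = (1 + u)*(2*u) = 2*u*(1 + u))
1/(T(z) + 163*2045) = 1/(2*107*(1 + 107) + 163*2045) = 1/(2*107*108 + 333335) = 1/(23112 + 333335) = 1/356447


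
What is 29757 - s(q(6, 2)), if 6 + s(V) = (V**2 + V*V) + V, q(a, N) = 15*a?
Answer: 13473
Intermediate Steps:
s(V) = -6 + V + 2*V**2 (s(V) = -6 + ((V**2 + V*V) + V) = -6 + ((V**2 + V**2) + V) = -6 + (2*V**2 + V) = -6 + (V + 2*V**2) = -6 + V + 2*V**2)
29757 - s(q(6, 2)) = 29757 - (-6 + 15*6 + 2*(15*6)**2) = 29757 - (-6 + 90 + 2*90**2) = 29757 - (-6 + 90 + 2*8100) = 29757 - (-6 + 90 + 16200) = 29757 - 1*16284 = 29757 - 16284 = 13473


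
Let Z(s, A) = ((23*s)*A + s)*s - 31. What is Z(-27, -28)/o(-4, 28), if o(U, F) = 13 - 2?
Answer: -468778/11 ≈ -42616.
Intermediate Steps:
o(U, F) = 11
Z(s, A) = -31 + s*(s + 23*A*s) (Z(s, A) = (23*A*s + s)*s - 31 = (s + 23*A*s)*s - 31 = s*(s + 23*A*s) - 31 = -31 + s*(s + 23*A*s))
Z(-27, -28)/o(-4, 28) = (-31 + (-27)² + 23*(-28)*(-27)²)/11 = (-31 + 729 + 23*(-28)*729)*(1/11) = (-31 + 729 - 469476)*(1/11) = -468778*1/11 = -468778/11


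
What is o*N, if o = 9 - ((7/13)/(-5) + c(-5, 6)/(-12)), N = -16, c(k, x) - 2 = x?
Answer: -30496/195 ≈ -156.39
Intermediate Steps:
c(k, x) = 2 + x
o = 1906/195 (o = 9 - ((7/13)/(-5) + (2 + 6)/(-12)) = 9 - ((7*(1/13))*(-⅕) + 8*(-1/12)) = 9 - ((7/13)*(-⅕) - ⅔) = 9 - (-7/65 - ⅔) = 9 - 1*(-151/195) = 9 + 151/195 = 1906/195 ≈ 9.7744)
o*N = (1906/195)*(-16) = -30496/195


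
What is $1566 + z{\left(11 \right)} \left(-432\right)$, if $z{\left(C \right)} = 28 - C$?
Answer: $-5778$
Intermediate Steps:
$1566 + z{\left(11 \right)} \left(-432\right) = 1566 + \left(28 - 11\right) \left(-432\right) = 1566 + 17 \left(-432\right) = 1566 - 7344 = -5778$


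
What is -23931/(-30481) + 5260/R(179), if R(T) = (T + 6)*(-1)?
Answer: -31180565/1127797 ≈ -27.647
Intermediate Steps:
R(T) = -6 - T (R(T) = (6 + T)*(-1) = -6 - T)
-23931/(-30481) + 5260/R(179) = -23931/(-30481) + 5260/(-6 - 1*179) = -23931*(-1/30481) + 5260/(-6 - 179) = 23931/30481 + 5260/(-185) = 23931/30481 + 5260*(-1/185) = 23931/30481 - 1052/37 = -31180565/1127797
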